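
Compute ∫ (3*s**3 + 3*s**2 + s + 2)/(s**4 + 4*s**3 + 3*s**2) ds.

Factor the denominator: s**2*(s + 1)*(s + 3).
Partial-fraction decomposition: 55/(18*(s + 3)) + 1/(2*(s + 1)) - 5/(9*s) + 2/(3*s**2).
Integrate each term; A/(s−a) gives A·log|s−a|; A/(s−a)² gives −A/(s−a).

-5*log(s)/9 + log(s + 1)/2 + 55*log(s + 3)/18 - 2/(3*s) + C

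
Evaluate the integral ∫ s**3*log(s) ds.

Use integration by parts with u = log(s), dv = s**3 ds.
Then du = 1/s ds and v = s**4/4.

s**4*log(s)/4 - s**4/16 + C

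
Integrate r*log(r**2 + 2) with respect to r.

Let u = r**2 + 2, so du = (2*r) dr.
The integral becomes (1/2)·∫ log(u) du; integrate by parts with u′=log(u), dv′=du.

r**2*log(r**2 + 2)/2 - r**2/2 + log(r**2 + 2) + C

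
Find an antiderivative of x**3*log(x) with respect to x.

Use integration by parts with u = log(x), dv = x**3 dx.
Then du = 1/x dx and v = x**4/4.

x**4*log(x)/4 - x**4/16 + C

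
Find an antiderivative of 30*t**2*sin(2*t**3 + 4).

-5*cos(2*t**3 + 4) + C

Let u = 2*t**3 + 4, so du = (6*t**2) dt.
Rewriting, the integral becomes 5·∫ sin(u) du = 5·-cos(u).
Substituting back, u = 2*t**3 + 4.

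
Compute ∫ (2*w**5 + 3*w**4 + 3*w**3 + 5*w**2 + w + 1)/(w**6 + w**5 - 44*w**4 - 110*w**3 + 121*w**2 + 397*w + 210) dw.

Factor the denominator: (w - 7)*(w - 2)*(w + 1)**2*(w + 3)*(w + 5).
Partial-fraction decomposition: 1543/(896*(w + 5)) - 281/(400*(w + 3)) - 23/(1536*(w + 1)) + 1/(64*(w + 1)**2) - 53/(525*(w - 2)) + 14033/(12800*(w - 7)).
Integrate each term; A/(w−a) gives A·log|w−a|; A/(w−a)² gives −A/(w−a).

14033*log(w - 7)/12800 - 53*log(w - 2)/525 - 23*log(w + 1)/1536 - 281*log(w + 3)/400 + 1543*log(w + 5)/896 - 1/(64*w + 64) + C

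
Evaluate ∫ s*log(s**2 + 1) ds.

s**2*log(s**2 + 1)/2 - s**2/2 + log(s**2 + 1)/2 + C

Let u = s**2 + 1, so du = (2*s) ds.
The integral becomes (1/2)·∫ log(u) du; integrate by parts with u′=log(u), dv′=du.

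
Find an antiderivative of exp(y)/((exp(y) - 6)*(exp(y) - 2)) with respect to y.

Let u = e^y, du = e^y dy.
The integral becomes ∫ du/((u-2)(u-6)); decompose into partial fractions.

log(exp(y) - 6)/4 - log(exp(y) - 2)/4 + C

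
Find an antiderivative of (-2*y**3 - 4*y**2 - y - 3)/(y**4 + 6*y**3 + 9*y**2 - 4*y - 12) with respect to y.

Factor the denominator: (y - 1)*(y + 2)**2*(y + 3).
Partial-fraction decomposition: -9/(2*(y + 3)) + 25/(9*(y + 2)) + 1/(3*(y + 2)**2) - 5/(18*(y - 1)).
Integrate each term; A/(y−a) gives A·log|y−a|; A/(y−a)² gives −A/(y−a).

-5*log(y - 1)/18 + 25*log(y + 2)/9 - 9*log(y + 3)/2 - 1/(3*y + 6) + C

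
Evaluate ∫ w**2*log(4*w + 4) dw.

w**3*log(4*w + 4)/3 - w**3/9 + w**2/6 - w/3 + log(w + 1)/3 + C

Use integration by parts with u = log(4*w + 4), dv = w**2 dw.
Then du = 4/(4*w + 4) dw and v = w**3/3.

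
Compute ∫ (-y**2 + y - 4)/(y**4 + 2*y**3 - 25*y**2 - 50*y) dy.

Factor the denominator: y*(y - 5)*(y + 2)*(y + 5).
Partial-fraction decomposition: 17/(75*(y + 5)) - 5/(21*(y + 2)) - 12/(175*(y - 5)) + 2/(25*y).
Integrate each term: A/(y−a) contributes A·log|y−a|.

2*log(y)/25 - 12*log(y - 5)/175 - 5*log(y + 2)/21 + 17*log(y + 5)/75 + C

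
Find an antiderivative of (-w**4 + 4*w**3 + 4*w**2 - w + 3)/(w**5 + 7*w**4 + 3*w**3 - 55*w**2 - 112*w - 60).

63*log(w - 3)/800 - 3*log(w + 1)/16 + 66*log(w + 2)/25 - 113*log(w + 5)/32 + 9/(5*w + 10) + C

Factor the denominator: (w - 3)*(w + 1)*(w + 2)**2*(w + 5).
Partial-fraction decomposition: -113/(32*(w + 5)) + 66/(25*(w + 2)) - 9/(5*(w + 2)**2) - 3/(16*(w + 1)) + 63/(800*(w - 3)).
Integrate each term; A/(w−a) gives A·log|w−a|; A/(w−a)² gives −A/(w−a).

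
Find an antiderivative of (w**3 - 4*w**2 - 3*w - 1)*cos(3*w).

Use integration by parts with u = w**3 - 4*w**2 - 3*w - 1, dv = cos(3*w) dw, so v = sin(3*w)/3.
Apply parts 3 times (tabular method): alternate signs, differentiate u down to 0, integrate dv up.

w**3*sin(3*w)/3 - 4*w**2*sin(3*w)/3 + w**2*cos(3*w)/3 - 11*w*sin(3*w)/9 - 8*w*cos(3*w)/9 - sin(3*w)/27 - 11*cos(3*w)/27 + C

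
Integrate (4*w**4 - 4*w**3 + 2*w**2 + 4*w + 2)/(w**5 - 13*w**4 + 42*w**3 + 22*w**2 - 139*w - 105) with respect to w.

1045*log(w - 7)/64 - 259*log(w - 5)/18 + 31*log(w - 3)/16 + 71*log(w + 1)/576 + 1/(24*w + 24) + C

Factor the denominator: (w - 7)*(w - 5)*(w - 3)*(w + 1)**2.
Partial-fraction decomposition: 71/(576*(w + 1)) - 1/(24*(w + 1)**2) + 31/(16*(w - 3)) - 259/(18*(w - 5)) + 1045/(64*(w - 7)).
Integrate each term; A/(w−a) gives A·log|w−a|; A/(w−a)² gives −A/(w−a).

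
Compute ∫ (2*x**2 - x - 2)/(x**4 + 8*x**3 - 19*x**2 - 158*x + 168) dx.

13*log(x - 4)/165 + log(x - 1)/168 + 38*log(x + 6)/35 - 103*log(x + 7)/88 + C

Factor the denominator: (x - 4)*(x - 1)*(x + 6)*(x + 7).
Partial-fraction decomposition: -103/(88*(x + 7)) + 38/(35*(x + 6)) + 1/(168*(x - 1)) + 13/(165*(x - 4)).
Integrate each term: A/(x−a) contributes A·log|x−a|.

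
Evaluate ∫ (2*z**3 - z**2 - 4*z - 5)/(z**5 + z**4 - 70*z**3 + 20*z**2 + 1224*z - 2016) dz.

Factor the denominator: (z - 6)*(z - 4)*(z - 2)*(z + 6)*(z + 7).
Partial-fraction decomposition: -712/(1287*(z + 7)) + 449/(960*(z + 6)) - 1/(576*(z - 2)) - 91/(440*(z - 4)) + 367/(1248*(z - 6)).
Integrate each term: A/(z−a) contributes A·log|z−a|.

367*log(z - 6)/1248 - 91*log(z - 4)/440 - log(z - 2)/576 + 449*log(z + 6)/960 - 712*log(z + 7)/1287 + C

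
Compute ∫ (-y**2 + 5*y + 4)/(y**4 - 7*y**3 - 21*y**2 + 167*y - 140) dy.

-5*log(y - 7)/108 - 8*log(y - 4)/81 + 2*log(y - 1)/27 + 23*log(y + 5)/324 + C

Factor the denominator: (y - 7)*(y - 4)*(y - 1)*(y + 5).
Partial-fraction decomposition: 23/(324*(y + 5)) + 2/(27*(y - 1)) - 8/(81*(y - 4)) - 5/(108*(y - 7)).
Integrate each term: A/(y−a) contributes A·log|y−a|.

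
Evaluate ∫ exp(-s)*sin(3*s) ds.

Let I denote the integral. Integrate by parts with u = sin(3*s), dv = exp(-s) ds, so v = -exp(-s): I = -exp(-s)*sin(3*s) + 3·∫ exp(-s)*cos(3*s) ds.
Apply parts again with u = cos(3*s), dv = exp(-s) ds: ∫ exp(-s)*cos(3*s) ds = -exp(-s)*cos(3*s) − 3·I. Substituting back brings back I: I = -exp(-s)*sin(3*s) - 3*exp(-s)*cos(3*s) − 9·I.
Solving for I: (1 + 9)·I equals the remaining terms, so I = (1/10)·(-exp(-s)*sin(3*s) - 3*exp(-s)*cos(3*s)).

-exp(-s)*sin(3*s)/10 - 3*exp(-s)*cos(3*s)/10 + C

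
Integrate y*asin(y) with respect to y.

y**2*asin(y)/2 + y*sqrt(-y**2 + 1)/4 - asin(y)/4 + C

Use integration by parts with u = arcsin(y), dv = y dy.
Then du = 1/sqrt(-y**2 + 1) dy.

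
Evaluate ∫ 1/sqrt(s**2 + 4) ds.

log(s + sqrt(s**2 + 4)) + C

Substitute s = 2·tan(θ), so ds = 2·sec(θ)^2 dθ and the radical becomes sqrt(s**2 + 4) = 2·sec(θ) by the Pythagorean identity.
Integrate the resulting trig expression in θ, then back-substitute tan(θ) = s/2, sec(θ) = sqrt(s**2 + 4)/2 (absorbing any constant into C).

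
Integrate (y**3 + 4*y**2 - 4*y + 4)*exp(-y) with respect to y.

Use integration by parts with u = y**3 + 4*y**2 - 4*y + 4, dv = exp(-y) dy, so v = -exp(-y).
Apply parts 3 times (tabular method): alternate signs, differentiate u down to 0, integrate dv up.

(-y**3 - 7*y**2 - 10*y - 14)*exp(-y) + C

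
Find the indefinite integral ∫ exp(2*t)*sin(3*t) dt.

Let I denote the integral. Integrate by parts with u = sin(3*t), dv = exp(2*t) dt, so v = exp(2*t)/2: I = exp(2*t)*sin(3*t)/2 − (3/2)·∫ exp(2*t)*cos(3*t) dt.
Apply parts again with u = cos(3*t), dv = exp(2*t) dt: ∫ exp(2*t)*cos(3*t) dt = exp(2*t)*cos(3*t)/2 + (3/2)·I. Substituting back brings back I: I = exp(2*t)*sin(3*t)/2 - 3*exp(2*t)*cos(3*t)/4 − (9/4)·I.
Solving for I: (1 + 9/4)·I equals the remaining terms, so I = (4/13)·(exp(2*t)*sin(3*t)/2 - 3*exp(2*t)*cos(3*t)/4).

2*exp(2*t)*sin(3*t)/13 - 3*exp(2*t)*cos(3*t)/13 + C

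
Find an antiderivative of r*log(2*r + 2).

Use integration by parts with u = log(2*r + 2), dv = r dr.
Then du = 2/(2*r + 2) dr and v = r**2/2.

r**2*log(2*r + 2)/2 - r**2/4 + r/2 - log(r + 1)/2 + C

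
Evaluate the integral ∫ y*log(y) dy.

Use integration by parts with u = log(y), dv = y dy.
Then du = 1/y dy and v = y**2/2.

y**2*log(y)/2 - y**2/4 + C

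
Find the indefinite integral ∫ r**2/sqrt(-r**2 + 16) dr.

-r*sqrt(-r**2 + 16)/2 + 8*asin(r/4) + C

Substitute r = 4·sin(θ), so dr = 4·cos(θ) dθ and the radical becomes sqrt(-r**2 + 16) = 4·cos(θ) by the Pythagorean identity.
Integrate the resulting trig expression in θ, then back-substitute θ = asin(r/4), sin(θ) = r/4, cos(θ) = sqrt(-r**2 + 16)/4 (absorbing any constant into C).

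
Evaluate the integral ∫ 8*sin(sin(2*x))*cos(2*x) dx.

Let u = sin(2*x), so du = (2*cos(2*x)) dx.
Rewriting, the integral becomes 4·∫ sin(u) du = 4·-cos(u).
Substituting back, u = sin(2*x).

-4*cos(sin(2*x)) + C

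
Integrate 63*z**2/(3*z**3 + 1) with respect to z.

Let u = 3*z**3 + 1, so du = (9*z**2) dz.
Rewriting, the integral becomes 7·∫ 1/u du = 7·log(u).
Substituting back, u = 3*z**3 + 1.

7*log(3*z**3 + 1) + C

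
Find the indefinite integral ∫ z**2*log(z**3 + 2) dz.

Let u = z**3 + 2, so du = (3*z**2) dz.
The integral becomes (1/3)·∫ log(u) du; integrate by parts with u′=log(u), dv′=du.

z**3*log(z**3 + 2)/3 - z**3/3 + 2*log(z**3 + 2)/3 + C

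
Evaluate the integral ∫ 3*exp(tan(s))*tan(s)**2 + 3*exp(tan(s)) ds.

Let u = tan(s), so du = (tan(s)**2 + 1) ds.
Rewriting, the integral becomes 3·∫ e^u du = 3·e^u.
Substituting back, u = tan(s).

3*exp(tan(s)) + C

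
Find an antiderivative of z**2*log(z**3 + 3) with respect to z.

z**3*log(z**3 + 3)/3 - z**3/3 + log(z**3 + 3) + C

Let u = z**3 + 3, so du = (3*z**2) dz.
The integral becomes (1/3)·∫ log(u) du; integrate by parts with u′=log(u), dv′=du.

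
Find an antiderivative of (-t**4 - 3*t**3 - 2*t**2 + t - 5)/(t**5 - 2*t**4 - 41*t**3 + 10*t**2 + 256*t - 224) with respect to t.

-1763*log(t - 7)/1815 + 17*log(t - 2)/60 - log(t - 1)/15 - 1781*log(t + 4)/7260 - 7/(22*t + 88) + C

Factor the denominator: (t - 7)*(t - 2)*(t - 1)*(t + 4)**2.
Partial-fraction decomposition: -1781/(7260*(t + 4)) + 7/(22*(t + 4)**2) - 1/(15*(t - 1)) + 17/(60*(t - 2)) - 1763/(1815*(t - 7)).
Integrate each term; A/(t−a) gives A·log|t−a|; A/(t−a)² gives −A/(t−a).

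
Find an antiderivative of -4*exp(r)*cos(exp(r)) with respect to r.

-4*sin(exp(r)) + C

Let u = exp(r), so du = (exp(r)) dr.
Rewriting, the integral becomes -4·∫ cos(u) du = -4·sin(u).
Substituting back, u = exp(r).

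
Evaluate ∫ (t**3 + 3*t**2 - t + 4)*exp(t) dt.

Use integration by parts with u = t**3 + 3*t**2 - t + 4, dv = exp(t) dt, so v = exp(t).
Apply parts 3 times (tabular method): alternate signs, differentiate u down to 0, integrate dv up.

(t**3 - t + 5)*exp(t) + C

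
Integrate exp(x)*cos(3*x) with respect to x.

3*exp(x)*sin(3*x)/10 + exp(x)*cos(3*x)/10 + C

Let I denote the integral. Integrate by parts with u = cos(3*x), dv = exp(x) dx, so v = exp(x): I = exp(x)*cos(3*x) + 3·∫ exp(x)*sin(3*x) dx.
Apply parts again with u = sin(3*x), dv = exp(x) dx: ∫ exp(x)*sin(3*x) dx = exp(x)*sin(3*x) − 3·I. Substituting back brings back I: I = 3*exp(x)*sin(3*x) + exp(x)*cos(3*x) − 9·I.
Solving for I: (1 + 9)·I equals the remaining terms, so I = (1/10)·(3*exp(x)*sin(3*x) + exp(x)*cos(3*x)).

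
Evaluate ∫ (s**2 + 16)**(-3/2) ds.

Substitute s = 4·tan(θ), so ds = 4·sec(θ)^2 dθ and the radical becomes sqrt(s**2 + 16) = 4·sec(θ) by the Pythagorean identity.
Integrate the resulting trig expression in θ, then back-substitute tan(θ) = s/4, sec(θ) = sqrt(s**2 + 16)/4 (absorbing any constant into C).

s/(16*sqrt(s**2 + 16)) + C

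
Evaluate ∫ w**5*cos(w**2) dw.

w**4*sin(w**2)/2 + w**2*cos(w**2) - sin(w**2) + C

Let u = w², du = 2w dw; rewrite as (1/2)∫ u^2·cos(1u) du.
Now integrate by parts 2 times.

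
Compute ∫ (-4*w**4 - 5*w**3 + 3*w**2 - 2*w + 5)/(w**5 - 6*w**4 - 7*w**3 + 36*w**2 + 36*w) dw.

5*log(w)/36 - 6163*log(w - 6)/1008 + 433*log(w - 3)/180 - 11*log(w + 1)/28 - 3*log(w + 2)/80 + C

Factor the denominator: w*(w - 6)*(w - 3)*(w + 1)*(w + 2).
Partial-fraction decomposition: -3/(80*(w + 2)) - 11/(28*(w + 1)) + 433/(180*(w - 3)) - 6163/(1008*(w - 6)) + 5/(36*w).
Integrate each term: A/(w−a) contributes A·log|w−a|.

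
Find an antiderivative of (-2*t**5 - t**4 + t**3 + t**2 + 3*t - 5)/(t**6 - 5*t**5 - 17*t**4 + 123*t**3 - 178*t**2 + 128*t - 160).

Factor the denominator: (t - 4)**2*(t - 2)*(t + 5)*(t**2 + 1).
Partial-fraction decomposition: 7*(133*t + 141)/(37570*(t**2 + 1)) - 1835/(4914*(t + 5)) - 67/(140*(t - 2)) - 36605/(31212*(t - 4)) - 739/(102*(t - 4)**2).
Integrate each term; A/(t−a) gives A·log|t−a|; the (Bt+D)/(t²+p²) term gives a log and an atan.

-36605*log(t - 4)/31212 - 67*log(t - 2)/140 - 1835*log(t + 5)/4914 + 931*log(t**2 + 1)/75140 + 987*atan(t)/37570 + 739/(102*t - 408) + C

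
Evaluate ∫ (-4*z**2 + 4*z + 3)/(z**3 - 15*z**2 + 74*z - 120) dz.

-117*log(z - 6)/2 + 77*log(z - 5) - 45*log(z - 4)/2 + C

Factor the denominator: (z - 6)*(z - 5)*(z - 4).
Partial-fraction decomposition: -45/(2*(z - 4)) + 77/(z - 5) - 117/(2*(z - 6)).
Integrate each term: A/(z−a) contributes A·log|z−a|.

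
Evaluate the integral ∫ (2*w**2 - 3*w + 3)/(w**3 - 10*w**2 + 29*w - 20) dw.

19*log(w - 5)/2 - 23*log(w - 4)/3 + log(w - 1)/6 + C

Factor the denominator: (w - 5)*(w - 4)*(w - 1).
Partial-fraction decomposition: 1/(6*(w - 1)) - 23/(3*(w - 4)) + 19/(2*(w - 5)).
Integrate each term: A/(w−a) contributes A·log|w−a|.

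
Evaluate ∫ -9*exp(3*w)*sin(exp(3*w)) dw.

3*cos(exp(3*w)) + C

Let u = exp(3*w), so du = (3*exp(3*w)) dw.
Rewriting, the integral becomes -3·∫ sin(u) du = -3·-cos(u).
Substituting back, u = exp(3*w).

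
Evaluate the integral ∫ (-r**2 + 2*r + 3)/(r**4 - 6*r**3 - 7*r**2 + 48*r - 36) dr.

-7*log(r - 6)/60 - 3*log(r - 2)/20 + log(r - 1)/5 + log(r + 3)/15 + C

Factor the denominator: (r - 6)*(r - 2)*(r - 1)*(r + 3).
Partial-fraction decomposition: 1/(15*(r + 3)) + 1/(5*(r - 1)) - 3/(20*(r - 2)) - 7/(60*(r - 6)).
Integrate each term: A/(r−a) contributes A·log|r−a|.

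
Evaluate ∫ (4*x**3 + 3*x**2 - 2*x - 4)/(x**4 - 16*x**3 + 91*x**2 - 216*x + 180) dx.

239*log(x - 6)/3 - 187*log(x - 5)/2 + 125*log(x - 3)/6 - 3*log(x - 2) + C

Factor the denominator: (x - 6)*(x - 5)*(x - 3)*(x - 2).
Partial-fraction decomposition: -3/(x - 2) + 125/(6*(x - 3)) - 187/(2*(x - 5)) + 239/(3*(x - 6)).
Integrate each term: A/(x−a) contributes A·log|x−a|.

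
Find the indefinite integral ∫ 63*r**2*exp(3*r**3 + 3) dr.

7*exp(3*r**3 + 3) + C

Let u = 3*r**3 + 3, so du = (9*r**2) dr.
Rewriting, the integral becomes 7·∫ e^u du = 7·e^u.
Substituting back, u = 3*r**3 + 3.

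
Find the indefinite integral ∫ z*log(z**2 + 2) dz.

z**2*log(z**2 + 2)/2 - z**2/2 + log(z**2 + 2) + C

Let u = z**2 + 2, so du = (2*z) dz.
The integral becomes (1/2)·∫ log(u) du; integrate by parts with u′=log(u), dv′=du.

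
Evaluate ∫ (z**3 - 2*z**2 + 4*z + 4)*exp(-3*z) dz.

(-9*z**3 + 9*z**2 - 30*z - 46)*exp(-3*z)/27 + C

Use integration by parts with u = z**3 - 2*z**2 + 4*z + 4, dv = exp(-3*z) dz, so v = -exp(-3*z)/3.
Apply parts 3 times (tabular method): alternate signs, differentiate u down to 0, integrate dv up.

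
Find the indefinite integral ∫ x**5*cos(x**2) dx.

x**4*sin(x**2)/2 + x**2*cos(x**2) - sin(x**2) + C

Let u = x², du = 2x dx; rewrite as (1/2)∫ u^2·cos(1u) du.
Now integrate by parts 2 times.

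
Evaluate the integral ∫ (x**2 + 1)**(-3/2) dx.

x/sqrt(x**2 + 1) + C

Substitute x = tan(θ), so dx = sec(θ)^2 dθ and the radical becomes sqrt(x**2 + 1) = sec(θ) by the Pythagorean identity.
Integrate the resulting trig expression in θ, then back-substitute tan(θ) = x, sec(θ) = sqrt(x**2 + 1) (absorbing any constant into C).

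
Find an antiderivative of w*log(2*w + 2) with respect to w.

Use integration by parts with u = log(2*w + 2), dv = w dw.
Then du = 2/(2*w + 2) dw and v = w**2/2.

w**2*log(2*w + 2)/2 - w**2/4 + w/2 - log(w + 1)/2 + C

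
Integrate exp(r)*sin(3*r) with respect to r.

Let I denote the integral. Integrate by parts with u = sin(3*r), dv = exp(r) dr, so v = exp(r): I = exp(r)*sin(3*r) − 3·∫ exp(r)*cos(3*r) dr.
Apply parts again with u = cos(3*r), dv = exp(r) dr: ∫ exp(r)*cos(3*r) dr = exp(r)*cos(3*r) + 3·I. Substituting back brings back I: I = exp(r)*sin(3*r) - 3*exp(r)*cos(3*r) − 9·I.
Solving for I: (1 + 9)·I equals the remaining terms, so I = (1/10)·(exp(r)*sin(3*r) - 3*exp(r)*cos(3*r)).

exp(r)*sin(3*r)/10 - 3*exp(r)*cos(3*r)/10 + C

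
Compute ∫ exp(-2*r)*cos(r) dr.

exp(-2*r)*sin(r)/5 - 2*exp(-2*r)*cos(r)/5 + C

Let I denote the integral. Integrate by parts with u = cos(r), dv = exp(-2*r) dr, so v = -exp(-2*r)/2: I = -exp(-2*r)*cos(r)/2 − (1/2)·∫ exp(-2*r)*sin(r) dr.
Apply parts again with u = sin(r), dv = exp(-2*r) dr: ∫ exp(-2*r)*sin(r) dr = -exp(-2*r)*sin(r)/2 + (1/2)·I. Substituting back brings back I: I = exp(-2*r)*sin(r)/4 - exp(-2*r)*cos(r)/2 − (1/4)·I.
Solving for I: (1 + 1/4)·I equals the remaining terms, so I = (4/5)·(exp(-2*r)*sin(r)/4 - exp(-2*r)*cos(r)/2).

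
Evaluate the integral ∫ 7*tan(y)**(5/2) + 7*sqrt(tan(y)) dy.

Let u = tan(y), so du = (tan(y)**2 + 1) dy.
Rewriting, the integral becomes 7·∫ √u du = 7·(2/3)u^(3/2).
Substituting back, u = tan(y).

14*tan(y)**(3/2)/3 + C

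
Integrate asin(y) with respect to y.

y*asin(y) + sqrt(-y**2 + 1) + C

Use integration by parts with u = arcsin(y), dv = dy.
Then du = 1/sqrt(-y**2 + 1) dy.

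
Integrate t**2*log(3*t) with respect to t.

t**3*(log(t) + log(3))/3 - t**3/9 + C

Use integration by parts with u = log(3*t), dv = t**2 dt.
Then du = 1/t dt and v = t**3/3.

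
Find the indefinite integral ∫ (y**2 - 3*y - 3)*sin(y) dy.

-y**2*cos(y) + 2*y*sin(y) + 3*y*cos(y) - 3*sin(y) + 5*cos(y) + C

Use integration by parts with u = y**2 - 3*y - 3, dv = sin(y) dy, so v = -cos(y).
Apply parts 2 times (tabular method): alternate signs, differentiate u down to 0, integrate dv up.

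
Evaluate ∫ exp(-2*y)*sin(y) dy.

-2*exp(-2*y)*sin(y)/5 - exp(-2*y)*cos(y)/5 + C

Let I denote the integral. Integrate by parts with u = sin(y), dv = exp(-2*y) dy, so v = -exp(-2*y)/2: I = -exp(-2*y)*sin(y)/2 + (1/2)·∫ exp(-2*y)*cos(y) dy.
Apply parts again with u = cos(y), dv = exp(-2*y) dy: ∫ exp(-2*y)*cos(y) dy = -exp(-2*y)*cos(y)/2 − (1/2)·I. Substituting back brings back I: I = -exp(-2*y)*sin(y)/2 - exp(-2*y)*cos(y)/4 − (1/4)·I.
Solving for I: (1 + 1/4)·I equals the remaining terms, so I = (4/5)·(-exp(-2*y)*sin(y)/2 - exp(-2*y)*cos(y)/4).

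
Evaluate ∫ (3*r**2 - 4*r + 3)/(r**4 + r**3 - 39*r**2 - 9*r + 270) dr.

Factor the denominator: (r - 5)*(r - 3)*(r + 3)*(r + 6).
Partial-fraction decomposition: -5/(11*(r + 6)) + 7/(24*(r + 3)) - 1/(6*(r - 3)) + 29/(88*(r - 5)).
Integrate each term: A/(r−a) contributes A·log|r−a|.

29*log(r - 5)/88 - log(r - 3)/6 + 7*log(r + 3)/24 - 5*log(r + 6)/11 + C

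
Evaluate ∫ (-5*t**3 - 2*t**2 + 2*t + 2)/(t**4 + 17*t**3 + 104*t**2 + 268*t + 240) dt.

5*log(t + 2)/4 - 141*log(t + 4)/2 + 189*log(t + 5) - 499*log(t + 6)/4 + C

Factor the denominator: (t + 2)*(t + 4)*(t + 5)*(t + 6).
Partial-fraction decomposition: -499/(4*(t + 6)) + 189/(t + 5) - 141/(2*(t + 4)) + 5/(4*(t + 2)).
Integrate each term: A/(t−a) contributes A·log|t−a|.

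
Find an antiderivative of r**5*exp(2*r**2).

Let u = r², du = 2r dr; rewrite as (1/2)∫ u^2·exp(2u) du.
Now integrate by parts 2 times.

(2*r**4 - 2*r**2 + 1)*exp(2*r**2)/8 + C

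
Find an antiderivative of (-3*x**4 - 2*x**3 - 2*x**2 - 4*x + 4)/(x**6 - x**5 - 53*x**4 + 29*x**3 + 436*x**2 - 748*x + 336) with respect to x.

Factor the denominator: (x - 7)*(x - 2)*(x - 1)**2*(x + 4)*(x + 6).
Partial-fraction decomposition: 125/(364*(x + 6)) - 163/(825*(x + 4)) - 953/(6300*(x - 1)) - 1/(30*(x - 1)**2) + 19/(60*(x - 2)) - 8011/(25740*(x - 7)).
Integrate each term; A/(x−a) gives A·log|x−a|; A/(x−a)² gives −A/(x−a).

-8011*log(x - 7)/25740 + 19*log(x - 2)/60 - 953*log(x - 1)/6300 - 163*log(x + 4)/825 + 125*log(x + 6)/364 + 1/(30*x - 30) + C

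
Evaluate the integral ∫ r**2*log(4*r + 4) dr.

Use integration by parts with u = log(4*r + 4), dv = r**2 dr.
Then du = 4/(4*r + 4) dr and v = r**3/3.

r**3*log(4*r + 4)/3 - r**3/9 + r**2/6 - r/3 + log(r + 1)/3 + C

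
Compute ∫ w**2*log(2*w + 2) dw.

Use integration by parts with u = log(2*w + 2), dv = w**2 dw.
Then du = 2/(2*w + 2) dw and v = w**3/3.

w**3*log(2*w + 2)/3 - w**3/9 + w**2/6 - w/3 + log(w + 1)/3 + C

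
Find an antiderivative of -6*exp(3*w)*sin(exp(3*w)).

2*cos(exp(3*w)) + C

Let u = exp(3*w), so du = (3*exp(3*w)) dw.
Rewriting, the integral becomes -2·∫ sin(u) du = -2·-cos(u).
Substituting back, u = exp(3*w).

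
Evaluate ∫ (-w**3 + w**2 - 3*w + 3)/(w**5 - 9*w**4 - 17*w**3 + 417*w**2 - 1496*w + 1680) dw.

Factor the denominator: (w - 5)*(w - 4)**2*(w - 3)*(w + 7).
Partial-fraction decomposition: 52/(1815*(w + 7)) + 6/(5*(w - 3)) + 416/(121*(w - 4)) + 57/(11*(w - 4)**2) - 14/(3*(w - 5)).
Integrate each term; A/(w−a) gives A·log|w−a|; A/(w−a)² gives −A/(w−a).

-14*log(w - 5)/3 + 416*log(w - 4)/121 + 6*log(w - 3)/5 + 52*log(w + 7)/1815 - 57/(11*w - 44) + C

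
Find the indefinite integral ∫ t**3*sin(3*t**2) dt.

Let u = t², du = 2t dt; rewrite as (1/2)∫ u^1·sin(3u) du.
Now integrate by parts 1 time.

-t**2*cos(3*t**2)/6 + sin(3*t**2)/18 + C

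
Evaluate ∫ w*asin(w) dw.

Use integration by parts with u = arcsin(w), dv = w dw.
Then du = 1/sqrt(-w**2 + 1) dw.

w**2*asin(w)/2 + w*sqrt(-w**2 + 1)/4 - asin(w)/4 + C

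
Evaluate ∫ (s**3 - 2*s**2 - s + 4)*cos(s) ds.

Use integration by parts with u = s**3 - 2*s**2 - s + 4, dv = cos(s) ds, so v = sin(s).
Apply parts 3 times (tabular method): alternate signs, differentiate u down to 0, integrate dv up.

s**3*sin(s) - 2*s**2*sin(s) + 3*s**2*cos(s) - 7*s*sin(s) - 4*s*cos(s) + 8*sin(s) - 7*cos(s) + C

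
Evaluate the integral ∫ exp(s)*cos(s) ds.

exp(s)*sin(s)/2 + exp(s)*cos(s)/2 + C

Let I denote the integral. Integrate by parts with u = cos(s), dv = exp(s) ds, so v = exp(s): I = exp(s)*cos(s) + ∫ exp(s)*sin(s) ds.
Apply parts again with u = sin(s), dv = exp(s) ds: ∫ exp(s)*sin(s) ds = exp(s)*sin(s) − I. Substituting back brings back I: I = exp(s)*sin(s) + exp(s)*cos(s) − I.
Solving for I: (1 + 1)·I equals the remaining terms, so I = (1/2)·(exp(s)*sin(s) + exp(s)*cos(s)).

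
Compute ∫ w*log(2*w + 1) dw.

Use integration by parts with u = log(2*w + 1), dv = w dw.
Then du = 2/(2*w + 1) dw and v = w**2/2.

w**2*log(2*w + 1)/2 - w**2/4 + w/4 - log(2*w + 1)/8 + C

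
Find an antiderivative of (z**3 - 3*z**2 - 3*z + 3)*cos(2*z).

z**3*sin(2*z)/2 - 3*z**2*sin(2*z)/2 + 3*z**2*cos(2*z)/4 - 9*z*sin(2*z)/4 - 3*z*cos(2*z)/2 + 9*sin(2*z)/4 - 9*cos(2*z)/8 + C

Use integration by parts with u = z**3 - 3*z**2 - 3*z + 3, dv = cos(2*z) dz, so v = sin(2*z)/2.
Apply parts 3 times (tabular method): alternate signs, differentiate u down to 0, integrate dv up.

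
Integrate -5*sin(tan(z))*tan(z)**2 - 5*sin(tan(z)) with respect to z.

Let u = tan(z), so du = (tan(z)**2 + 1) dz.
Rewriting, the integral becomes -5·∫ sin(u) du = -5·-cos(u).
Substituting back, u = tan(z).

5*cos(tan(z)) + C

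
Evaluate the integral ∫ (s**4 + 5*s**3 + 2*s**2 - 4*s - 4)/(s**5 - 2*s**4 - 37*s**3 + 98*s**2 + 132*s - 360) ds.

Factor the denominator: (s - 5)*(s - 3)*(s - 2)*(s + 2)*(s + 6).
Partial-fraction decomposition: 7/(72*(s + 6)) + 3/(140*(s + 2)) + 13/(24*(s - 2)) - 109/(45*(s - 3)) + 58/(21*(s - 5)).
Integrate each term: A/(s−a) contributes A·log|s−a|.

58*log(s - 5)/21 - 109*log(s - 3)/45 + 13*log(s - 2)/24 + 3*log(s + 2)/140 + 7*log(s + 6)/72 + C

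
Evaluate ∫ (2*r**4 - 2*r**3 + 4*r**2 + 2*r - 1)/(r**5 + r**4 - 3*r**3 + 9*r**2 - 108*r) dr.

log(r)/108 + 149*log(r - 3)/378 + 139*log(r + 4)/140 + 163*log(r**2 + 9)/540 - 109*atan(r/3)/270 + C

Factor the denominator: r*(r - 3)*(r + 4)*(r**2 + 9).
Partial-fraction decomposition: (163*r - 327)/(270*(r**2 + 9)) + 139/(140*(r + 4)) + 149/(378*(r - 3)) + 1/(108*r).
Integrate each term; A/(r−a) gives A·log|r−a|; the (Br+D)/(r²+p²) term gives a log and an atan.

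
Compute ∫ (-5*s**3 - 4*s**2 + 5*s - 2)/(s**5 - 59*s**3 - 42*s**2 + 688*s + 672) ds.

Factor the denominator: (s - 7)*(s - 4)*(s + 1)*(s + 4)*(s + 6).
Partial-fraction decomposition: 226/(325*(s + 6)) - 39/(88*(s + 4)) - 1/(100*(s + 1)) + 61/(200*(s - 4)) - 313/(572*(s - 7)).
Integrate each term: A/(s−a) contributes A·log|s−a|.

-313*log(s - 7)/572 + 61*log(s - 4)/200 - log(s + 1)/100 - 39*log(s + 4)/88 + 226*log(s + 6)/325 + C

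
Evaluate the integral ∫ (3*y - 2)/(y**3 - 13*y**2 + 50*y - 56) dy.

19*log(y - 7)/15 - 5*log(y - 4)/3 + 2*log(y - 2)/5 + C

Factor the denominator: (y - 7)*(y - 4)*(y - 2).
Partial-fraction decomposition: 2/(5*(y - 2)) - 5/(3*(y - 4)) + 19/(15*(y - 7)).
Integrate each term: A/(y−a) contributes A·log|y−a|.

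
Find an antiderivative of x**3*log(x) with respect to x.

x**4*log(x)/4 - x**4/16 + C

Use integration by parts with u = log(x), dv = x**3 dx.
Then du = 1/x dx and v = x**4/4.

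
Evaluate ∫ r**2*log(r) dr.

Use integration by parts with u = log(r), dv = r**2 dr.
Then du = 1/r dr and v = r**3/3.

r**3*log(r)/3 - r**3/9 + C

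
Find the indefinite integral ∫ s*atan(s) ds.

s**2*atan(s)/2 - s/2 + atan(s)/2 + C

Use integration by parts with u = arctan(s), dv = s ds.
Then du = 1/(s**2 + 1) ds.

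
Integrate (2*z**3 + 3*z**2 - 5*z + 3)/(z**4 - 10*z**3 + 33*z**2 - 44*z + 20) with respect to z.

101*log(z - 5)/12 - 17*log(z - 2)/3 - 3*log(z - 1)/4 + 7/(z - 2) + C

Factor the denominator: (z - 5)*(z - 2)**2*(z - 1).
Partial-fraction decomposition: -3/(4*(z - 1)) - 17/(3*(z - 2)) - 7/(z - 2)**2 + 101/(12*(z - 5)).
Integrate each term; A/(z−a) gives A·log|z−a|; A/(z−a)² gives −A/(z−a).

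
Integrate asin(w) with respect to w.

Use integration by parts with u = arcsin(w), dv = dw.
Then du = 1/sqrt(-w**2 + 1) dw.

w*asin(w) + sqrt(-w**2 + 1) + C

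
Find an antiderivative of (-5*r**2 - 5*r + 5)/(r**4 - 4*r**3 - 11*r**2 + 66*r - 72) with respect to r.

195*log(r - 3)/49 - 25*log(r - 2)/6 + 55*log(r + 4)/294 + 55/(7*r - 21) + C

Factor the denominator: (r - 3)**2*(r - 2)*(r + 4).
Partial-fraction decomposition: 55/(294*(r + 4)) - 25/(6*(r - 2)) + 195/(49*(r - 3)) - 55/(7*(r - 3)**2).
Integrate each term; A/(r−a) gives A·log|r−a|; A/(r−a)² gives −A/(r−a).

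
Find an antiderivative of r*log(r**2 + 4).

r**2*log(r**2 + 4)/2 - r**2/2 + 2*log(r**2 + 4) + C

Let u = r**2 + 4, so du = (2*r) dr.
The integral becomes (1/2)·∫ log(u) du; integrate by parts with u′=log(u), dv′=du.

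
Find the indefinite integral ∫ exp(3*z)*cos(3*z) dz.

exp(3*z)*sin(3*z)/6 + exp(3*z)*cos(3*z)/6 + C

Let I denote the integral. Integrate by parts with u = cos(3*z), dv = exp(3*z) dz, so v = exp(3*z)/3: I = exp(3*z)*cos(3*z)/3 + ∫ exp(3*z)*sin(3*z) dz.
Apply parts again with u = sin(3*z), dv = exp(3*z) dz: ∫ exp(3*z)*sin(3*z) dz = exp(3*z)*sin(3*z)/3 − I. Substituting back brings back I: I = exp(3*z)*sin(3*z)/3 + exp(3*z)*cos(3*z)/3 − I.
Solving for I: (1 + 1)·I equals the remaining terms, so I = (1/2)·(exp(3*z)*sin(3*z)/3 + exp(3*z)*cos(3*z)/3).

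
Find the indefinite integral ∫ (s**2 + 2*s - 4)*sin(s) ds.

-s**2*cos(s) + 2*s*sin(s) - 2*s*cos(s) + 2*sin(s) + 6*cos(s) + C

Use integration by parts with u = s**2 + 2*s - 4, dv = sin(s) ds, so v = -cos(s).
Apply parts 2 times (tabular method): alternate signs, differentiate u down to 0, integrate dv up.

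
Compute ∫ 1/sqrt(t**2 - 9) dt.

log(t + sqrt(t**2 - 9)) + C

Substitute t = 3·sec(θ), so dt = 3·sec(θ)*tan(θ) dθ and the radical becomes sqrt(t**2 - 9) = 3·tan(θ) by the Pythagorean identity.
Integrate the resulting trig expression in θ, then back-substitute sec(θ) = t/3, tan(θ) = sqrt(t**2 - 9)/3 (absorbing any constant into C).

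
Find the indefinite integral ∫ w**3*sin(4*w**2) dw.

Let u = w², du = 2w dw; rewrite as (1/2)∫ u^1·sin(4u) du.
Now integrate by parts 1 time.

-w**2*cos(4*w**2)/8 + sin(4*w**2)/32 + C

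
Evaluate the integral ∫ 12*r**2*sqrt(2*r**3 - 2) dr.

4*(2*r**3 - 2)**(3/2)/3 + C

Let u = 2*r**3 - 2, so du = (6*r**2) dr.
Rewriting, the integral becomes 2·∫ √u du = 2·(2/3)u^(3/2).
Substituting back, u = 2*r**3 - 2.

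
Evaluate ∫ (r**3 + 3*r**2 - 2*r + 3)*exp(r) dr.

Use integration by parts with u = r**3 + 3*r**2 - 2*r + 3, dv = exp(r) dr, so v = exp(r).
Apply parts 3 times (tabular method): alternate signs, differentiate u down to 0, integrate dv up.

(r**3 - 2*r + 5)*exp(r) + C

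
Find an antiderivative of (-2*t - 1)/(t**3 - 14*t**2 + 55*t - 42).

-5*log(t - 7)/2 + 13*log(t - 6)/5 - log(t - 1)/10 + C

Factor the denominator: (t - 7)*(t - 6)*(t - 1).
Partial-fraction decomposition: -1/(10*(t - 1)) + 13/(5*(t - 6)) - 5/(2*(t - 7)).
Integrate each term: A/(t−a) contributes A·log|t−a|.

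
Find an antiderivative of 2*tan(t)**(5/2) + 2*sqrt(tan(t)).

4*tan(t)**(3/2)/3 + C

Let u = tan(t), so du = (tan(t)**2 + 1) dt.
Rewriting, the integral becomes 2·∫ √u du = 2·(2/3)u^(3/2).
Substituting back, u = tan(t).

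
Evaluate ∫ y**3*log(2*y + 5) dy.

y**4*log(2*y + 5)/4 - y**4/16 + 5*y**3/24 - 25*y**2/32 + 125*y/32 - 625*log(2*y + 5)/64 + C

Use integration by parts with u = log(2*y + 5), dv = y**3 dy.
Then du = 2/(2*y + 5) dy and v = y**4/4.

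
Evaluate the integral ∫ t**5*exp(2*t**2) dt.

(2*t**4 - 2*t**2 + 1)*exp(2*t**2)/8 + C

Let u = t², du = 2t dt; rewrite as (1/2)∫ u^2·exp(2u) du.
Now integrate by parts 2 times.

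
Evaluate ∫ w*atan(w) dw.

Use integration by parts with u = arctan(w), dv = w dw.
Then du = 1/(w**2 + 1) dw.

w**2*atan(w)/2 - w/2 + atan(w)/2 + C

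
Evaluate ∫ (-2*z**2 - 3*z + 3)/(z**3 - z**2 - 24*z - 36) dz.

-29*log(z - 6)/24 - log(z + 2)/8 - 2*log(z + 3)/3 + C

Factor the denominator: (z - 6)*(z + 2)*(z + 3).
Partial-fraction decomposition: -2/(3*(z + 3)) - 1/(8*(z + 2)) - 29/(24*(z - 6)).
Integrate each term: A/(z−a) contributes A·log|z−a|.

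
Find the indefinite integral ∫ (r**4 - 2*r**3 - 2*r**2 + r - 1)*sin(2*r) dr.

-r**4*cos(2*r)/2 + r**3*sin(2*r) + r**3*cos(2*r) - 3*r**2*sin(2*r)/2 + 5*r**2*cos(2*r)/2 - 5*r*sin(2*r)/2 - 2*r*cos(2*r) + sin(2*r) - 3*cos(2*r)/4 + C

Use integration by parts with u = r**4 - 2*r**3 - 2*r**2 + r - 1, dv = sin(2*r) dr, so v = -cos(2*r)/2.
Apply parts 4 times (tabular method): alternate signs, differentiate u down to 0, integrate dv up.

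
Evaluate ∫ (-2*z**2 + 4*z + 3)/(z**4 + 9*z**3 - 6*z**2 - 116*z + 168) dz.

Factor the denominator: (z - 2)**2*(z + 6)*(z + 7).
Partial-fraction decomposition: 41/(27*(z + 7)) - 93/(64*(z + 6)) - 113/(1728*(z - 2)) + 1/(24*(z - 2)**2).
Integrate each term; A/(z−a) gives A·log|z−a|; A/(z−a)² gives −A/(z−a).

-113*log(z - 2)/1728 - 93*log(z + 6)/64 + 41*log(z + 7)/27 - 1/(24*z - 48) + C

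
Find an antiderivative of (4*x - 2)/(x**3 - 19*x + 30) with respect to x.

Factor the denominator: (x - 3)*(x - 2)*(x + 5).
Partial-fraction decomposition: -11/(28*(x + 5)) - 6/(7*(x - 2)) + 5/(4*(x - 3)).
Integrate each term: A/(x−a) contributes A·log|x−a|.

5*log(x - 3)/4 - 6*log(x - 2)/7 - 11*log(x + 5)/28 + C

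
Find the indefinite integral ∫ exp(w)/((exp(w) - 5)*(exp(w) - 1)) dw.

Let u = e^w, du = e^w dw.
The integral becomes ∫ du/((u-5)(u-1)); decompose into partial fractions.

log(exp(w) - 5)/4 - log(exp(w) - 1)/4 + C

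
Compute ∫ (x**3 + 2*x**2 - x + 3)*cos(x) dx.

x**3*sin(x) + 2*x**2*sin(x) + 3*x**2*cos(x) - 7*x*sin(x) + 4*x*cos(x) - sin(x) - 7*cos(x) + C

Use integration by parts with u = x**3 + 2*x**2 - x + 3, dv = cos(x) dx, so v = sin(x).
Apply parts 3 times (tabular method): alternate signs, differentiate u down to 0, integrate dv up.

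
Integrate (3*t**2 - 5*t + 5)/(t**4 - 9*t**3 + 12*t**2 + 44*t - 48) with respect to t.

83*log(t - 6)/80 - 11*log(t - 4)/12 + log(t - 1)/15 - 3*log(t + 2)/16 + C

Factor the denominator: (t - 6)*(t - 4)*(t - 1)*(t + 2).
Partial-fraction decomposition: -3/(16*(t + 2)) + 1/(15*(t - 1)) - 11/(12*(t - 4)) + 83/(80*(t - 6)).
Integrate each term: A/(t−a) contributes A·log|t−a|.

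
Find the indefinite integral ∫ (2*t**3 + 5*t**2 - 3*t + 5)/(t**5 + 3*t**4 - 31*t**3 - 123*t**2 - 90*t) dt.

Factor the denominator: t*(t - 6)*(t + 1)*(t + 3)*(t + 5).
Partial-fraction decomposition: -21/(88*(t + 5)) - 5/(108*(t + 3)) + 11/(56*(t + 1)) + 599/(4158*(t - 6)) - 1/(18*t).
Integrate each term: A/(t−a) contributes A·log|t−a|.

-log(t)/18 + 599*log(t - 6)/4158 + 11*log(t + 1)/56 - 5*log(t + 3)/108 - 21*log(t + 5)/88 + C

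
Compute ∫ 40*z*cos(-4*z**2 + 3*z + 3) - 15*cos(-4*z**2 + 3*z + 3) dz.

-5*sin(-4*z**2 + 3*z + 3) + C

Let u = 4*z**2 - 3*z - 3, so du = (8*z - 3) dz.
Rewriting, the integral becomes 5·∫ cos(u) du = 5·sin(u).
Substituting back, u = 4*z**2 - 3*z - 3.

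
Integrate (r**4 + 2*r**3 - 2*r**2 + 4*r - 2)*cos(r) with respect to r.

r**4*sin(r) + 2*r**3*sin(r) + 4*r**3*cos(r) - 14*r**2*sin(r) + 6*r**2*cos(r) - 8*r*sin(r) - 28*r*cos(r) + 26*sin(r) - 8*cos(r) + C

Use integration by parts with u = r**4 + 2*r**3 - 2*r**2 + 4*r - 2, dv = cos(r) dr, so v = sin(r).
Apply parts 4 times (tabular method): alternate signs, differentiate u down to 0, integrate dv up.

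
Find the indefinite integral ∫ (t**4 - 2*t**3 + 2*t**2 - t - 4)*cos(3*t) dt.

t**4*sin(3*t)/3 - 2*t**3*sin(3*t)/3 + 4*t**3*cos(3*t)/9 + 2*t**2*sin(3*t)/9 - 2*t**2*cos(3*t)/3 + t*sin(3*t)/9 + 4*t*cos(3*t)/27 - 112*sin(3*t)/81 + cos(3*t)/27 + C

Use integration by parts with u = t**4 - 2*t**3 + 2*t**2 - t - 4, dv = cos(3*t) dt, so v = sin(3*t)/3.
Apply parts 4 times (tabular method): alternate signs, differentiate u down to 0, integrate dv up.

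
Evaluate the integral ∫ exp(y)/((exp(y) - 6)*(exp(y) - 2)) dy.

Let u = e^y, du = e^y dy.
The integral becomes ∫ du/((u-2)(u-6)); decompose into partial fractions.

log(exp(y) - 6)/4 - log(exp(y) - 2)/4 + C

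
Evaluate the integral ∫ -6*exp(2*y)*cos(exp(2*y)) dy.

-3*sin(exp(2*y)) + C

Let u = exp(2*y), so du = (2*exp(2*y)) dy.
Rewriting, the integral becomes -3·∫ cos(u) du = -3·sin(u).
Substituting back, u = exp(2*y).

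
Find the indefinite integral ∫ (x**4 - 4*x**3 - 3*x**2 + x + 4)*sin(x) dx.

Use integration by parts with u = x**4 - 4*x**3 - 3*x**2 + x + 4, dv = sin(x) dx, so v = -cos(x).
Apply parts 4 times (tabular method): alternate signs, differentiate u down to 0, integrate dv up.

-x**4*cos(x) + 4*x**3*sin(x) + 4*x**3*cos(x) - 12*x**2*sin(x) + 15*x**2*cos(x) - 30*x*sin(x) - 25*x*cos(x) + 25*sin(x) - 34*cos(x) + C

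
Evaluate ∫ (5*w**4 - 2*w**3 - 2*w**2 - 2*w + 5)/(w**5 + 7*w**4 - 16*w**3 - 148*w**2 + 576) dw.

Factor the denominator: (w - 4)*(w - 2)*(w + 3)*(w + 4)*(w + 6).
Partial-fraction decomposition: 6857/(480*(w + 6)) - 463/(32*(w + 4)) + 452/(105*(w + 3)) - 19/(160*(w - 2)) + 1117/(1120*(w - 4)).
Integrate each term: A/(w−a) contributes A·log|w−a|.

1117*log(w - 4)/1120 - 19*log(w - 2)/160 + 452*log(w + 3)/105 - 463*log(w + 4)/32 + 6857*log(w + 6)/480 + C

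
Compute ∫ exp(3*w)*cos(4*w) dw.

Let I denote the integral. Integrate by parts with u = cos(4*w), dv = exp(3*w) dw, so v = exp(3*w)/3: I = exp(3*w)*cos(4*w)/3 + (4/3)·∫ exp(3*w)*sin(4*w) dw.
Apply parts again with u = sin(4*w), dv = exp(3*w) dw: ∫ exp(3*w)*sin(4*w) dw = exp(3*w)*sin(4*w)/3 − (4/3)·I. Substituting back brings back I: I = 4*exp(3*w)*sin(4*w)/9 + exp(3*w)*cos(4*w)/3 − (16/9)·I.
Solving for I: (1 + 16/9)·I equals the remaining terms, so I = (9/25)·(4*exp(3*w)*sin(4*w)/9 + exp(3*w)*cos(4*w)/3).

4*exp(3*w)*sin(4*w)/25 + 3*exp(3*w)*cos(4*w)/25 + C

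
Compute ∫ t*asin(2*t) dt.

t**2*asin(2*t)/2 + t*sqrt(-4*t**2 + 1)/8 - asin(2*t)/16 + C

Use integration by parts with u = arcsin(2*t), dv = t dt.
Then du = 2/sqrt(-4*t**2 + 1) dt.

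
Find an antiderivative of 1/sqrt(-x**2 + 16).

Substitute x = 4·sin(θ), so dx = 4·cos(θ) dθ and the radical becomes sqrt(-x**2 + 16) = 4·cos(θ) by the Pythagorean identity.
Integrate the resulting trig expression in θ, then back-substitute θ = asin(x/4), sin(θ) = x/4, cos(θ) = sqrt(-x**2 + 16)/4 (absorbing any constant into C).

asin(x/4) + C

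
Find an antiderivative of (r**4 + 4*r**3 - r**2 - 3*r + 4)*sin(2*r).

-r**4*cos(2*r)/2 + r**3*sin(2*r) - 2*r**3*cos(2*r) + 3*r**2*sin(2*r) + 2*r**2*cos(2*r) - 2*r*sin(2*r) + 9*r*cos(2*r)/2 - 9*sin(2*r)/4 - 3*cos(2*r) + C

Use integration by parts with u = r**4 + 4*r**3 - r**2 - 3*r + 4, dv = sin(2*r) dr, so v = -cos(2*r)/2.
Apply parts 4 times (tabular method): alternate signs, differentiate u down to 0, integrate dv up.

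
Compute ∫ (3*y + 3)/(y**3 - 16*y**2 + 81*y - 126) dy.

Factor the denominator: (y - 7)*(y - 6)*(y - 3).
Partial-fraction decomposition: 1/(y - 3) - 7/(y - 6) + 6/(y - 7).
Integrate each term: A/(y−a) contributes A·log|y−a|.

6*log(y - 7) - 7*log(y - 6) + log(y - 3) + C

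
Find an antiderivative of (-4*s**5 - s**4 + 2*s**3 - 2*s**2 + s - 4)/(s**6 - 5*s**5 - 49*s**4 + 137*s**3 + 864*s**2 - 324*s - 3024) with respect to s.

-34519*log(s - 7)/2750 + 16019*log(s - 6)/1620 - 23*log(s - 2)/500 + 86543*log(s + 3)/20250 - 306*log(s + 4)/55 + 406/(225*s + 675) + C

Factor the denominator: (s - 7)*(s - 6)*(s - 2)*(s + 3)**2*(s + 4).
Partial-fraction decomposition: -306/(55*(s + 4)) + 86543/(20250*(s + 3)) - 406/(225*(s + 3)**2) - 23/(500*(s - 2)) + 16019/(1620*(s - 6)) - 34519/(2750*(s - 7)).
Integrate each term; A/(s−a) gives A·log|s−a|; A/(s−a)² gives −A/(s−a).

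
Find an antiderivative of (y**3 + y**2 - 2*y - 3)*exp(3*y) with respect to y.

Use integration by parts with u = y**3 + y**2 - 2*y - 3, dv = exp(3*y) dy, so v = exp(3*y)/3.
Apply parts 3 times (tabular method): alternate signs, differentiate u down to 0, integrate dv up.

(3*y**3 - 6*y - 7)*exp(3*y)/9 + C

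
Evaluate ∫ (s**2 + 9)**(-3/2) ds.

s/(9*sqrt(s**2 + 9)) + C

Substitute s = 3·tan(θ), so ds = 3·sec(θ)^2 dθ and the radical becomes sqrt(s**2 + 9) = 3·sec(θ) by the Pythagorean identity.
Integrate the resulting trig expression in θ, then back-substitute tan(θ) = s/3, sec(θ) = sqrt(s**2 + 9)/3 (absorbing any constant into C).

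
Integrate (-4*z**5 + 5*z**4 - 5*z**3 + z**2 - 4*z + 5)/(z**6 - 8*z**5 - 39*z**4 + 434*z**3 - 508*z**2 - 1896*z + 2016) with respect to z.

Factor the denominator: (z - 6)**2*(z - 4)*(z - 1)*(z + 2)*(z + 7).
Partial-fraction decomposition: -8103/(7436*(z + 7)) + 53/(1152*(z + 2)) + 1/(900*(z - 1)) - 3131/(792*(z - 4)) + 538563/(540800*(z - 6)) - 25687/(1040*(z - 6)**2).
Integrate each term; A/(z−a) gives A·log|z−a|; A/(z−a)² gives −A/(z−a).

538563*log(z - 6)/540800 - 3131*log(z - 4)/792 + log(z - 1)/900 + 53*log(z + 2)/1152 - 8103*log(z + 7)/7436 + 25687/(1040*z - 6240) + C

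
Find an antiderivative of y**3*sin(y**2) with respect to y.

-y**2*cos(y**2)/2 + sin(y**2)/2 + C

Let u = y², du = 2y dy; rewrite as (1/2)∫ u^1·sin(1u) du.
Now integrate by parts 1 time.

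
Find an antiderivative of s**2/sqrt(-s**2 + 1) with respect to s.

-s*sqrt(-s**2 + 1)/2 + asin(s)/2 + C

Substitute s = sin(θ), so ds = cos(θ) dθ and the radical becomes sqrt(-s**2 + 1) = cos(θ) by the Pythagorean identity.
Integrate the resulting trig expression in θ, then back-substitute θ = asin(s), sin(θ) = s, cos(θ) = sqrt(-s**2 + 1) (absorbing any constant into C).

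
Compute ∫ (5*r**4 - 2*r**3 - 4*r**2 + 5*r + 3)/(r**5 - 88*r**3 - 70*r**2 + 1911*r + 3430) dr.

Factor the denominator: (r - 7)**2*(r + 2)*(r + 5)*(r + 7).
Partial-fraction decomposition: 12463/(1960*(r + 7)) - 3253/(864*(r + 5)) + 73/(1215*(r + 2)) + 893993/(381024*(r - 7)) + 11161/(1512*(r - 7)**2).
Integrate each term; A/(r−a) gives A·log|r−a|; A/(r−a)² gives −A/(r−a).

893993*log(r - 7)/381024 + 73*log(r + 2)/1215 - 3253*log(r + 5)/864 + 12463*log(r + 7)/1960 - 11161/(1512*r - 10584) + C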